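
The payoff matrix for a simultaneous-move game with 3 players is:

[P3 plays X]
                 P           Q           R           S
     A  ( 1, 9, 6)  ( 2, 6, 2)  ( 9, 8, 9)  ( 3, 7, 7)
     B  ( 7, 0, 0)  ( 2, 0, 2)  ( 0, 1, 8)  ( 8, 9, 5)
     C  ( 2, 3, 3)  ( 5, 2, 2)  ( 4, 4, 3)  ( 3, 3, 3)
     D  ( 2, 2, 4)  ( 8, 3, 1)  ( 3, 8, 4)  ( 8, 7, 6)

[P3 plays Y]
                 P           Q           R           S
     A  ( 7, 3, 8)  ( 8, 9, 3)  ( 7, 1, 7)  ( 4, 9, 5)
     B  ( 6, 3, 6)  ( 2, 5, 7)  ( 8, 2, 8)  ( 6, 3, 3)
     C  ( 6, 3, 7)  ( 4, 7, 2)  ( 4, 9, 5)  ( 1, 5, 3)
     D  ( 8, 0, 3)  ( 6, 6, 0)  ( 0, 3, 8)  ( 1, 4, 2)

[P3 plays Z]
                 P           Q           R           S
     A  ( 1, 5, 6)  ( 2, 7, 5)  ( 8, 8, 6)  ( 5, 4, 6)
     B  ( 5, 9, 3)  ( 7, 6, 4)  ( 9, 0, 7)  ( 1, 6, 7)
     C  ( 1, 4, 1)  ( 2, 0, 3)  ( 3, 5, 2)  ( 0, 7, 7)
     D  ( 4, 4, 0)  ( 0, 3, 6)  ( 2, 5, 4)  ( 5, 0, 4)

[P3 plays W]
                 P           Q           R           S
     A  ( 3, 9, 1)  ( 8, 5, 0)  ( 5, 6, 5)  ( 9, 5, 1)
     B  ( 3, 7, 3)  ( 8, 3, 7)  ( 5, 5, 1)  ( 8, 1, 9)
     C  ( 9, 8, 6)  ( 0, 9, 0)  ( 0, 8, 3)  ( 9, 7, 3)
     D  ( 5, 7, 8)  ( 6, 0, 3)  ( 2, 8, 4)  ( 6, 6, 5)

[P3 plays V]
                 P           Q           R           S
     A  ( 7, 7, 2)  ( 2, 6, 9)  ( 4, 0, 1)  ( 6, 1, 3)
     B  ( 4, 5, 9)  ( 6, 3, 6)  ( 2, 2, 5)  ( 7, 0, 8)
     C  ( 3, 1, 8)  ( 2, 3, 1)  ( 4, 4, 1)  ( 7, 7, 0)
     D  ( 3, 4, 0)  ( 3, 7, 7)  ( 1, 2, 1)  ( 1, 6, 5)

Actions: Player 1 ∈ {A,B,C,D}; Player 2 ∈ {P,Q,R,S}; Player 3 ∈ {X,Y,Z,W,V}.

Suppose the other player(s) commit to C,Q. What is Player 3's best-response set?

argmax u_3 = {Z}

u_3(X vs C,Q) = 2
u_3(Y vs C,Q) = 2
u_3(Z vs C,Q) = 3
u_3(W vs C,Q) = 0
u_3(V vs C,Q) = 1
max payoff 3 at {Z}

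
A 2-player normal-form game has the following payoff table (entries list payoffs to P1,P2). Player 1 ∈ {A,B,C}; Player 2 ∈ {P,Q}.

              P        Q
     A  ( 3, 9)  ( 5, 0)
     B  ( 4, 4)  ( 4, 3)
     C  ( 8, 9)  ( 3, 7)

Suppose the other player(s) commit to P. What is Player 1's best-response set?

argmax u_1 = {C}

u_1(A vs P) = 3
u_1(B vs P) = 4
u_1(C vs P) = 8
max payoff 8 at {C}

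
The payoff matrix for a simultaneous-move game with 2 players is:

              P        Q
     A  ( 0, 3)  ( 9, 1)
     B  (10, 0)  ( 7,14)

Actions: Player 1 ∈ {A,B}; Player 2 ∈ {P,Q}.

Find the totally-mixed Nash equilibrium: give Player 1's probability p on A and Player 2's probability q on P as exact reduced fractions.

P1 indiff ⇒ q·0+(1-q)·9 = q·10+(1-q)·7 ⇒ q(-10) = (1-q)(-2) ⇒ q = 1/6
P2 indiff ⇒ p·3+(1-p)·0 = p·1+(1-p)·14 ⇒ p(2) = (1-p)(14) ⇒ p = 7/8

p=7/8, q=1/6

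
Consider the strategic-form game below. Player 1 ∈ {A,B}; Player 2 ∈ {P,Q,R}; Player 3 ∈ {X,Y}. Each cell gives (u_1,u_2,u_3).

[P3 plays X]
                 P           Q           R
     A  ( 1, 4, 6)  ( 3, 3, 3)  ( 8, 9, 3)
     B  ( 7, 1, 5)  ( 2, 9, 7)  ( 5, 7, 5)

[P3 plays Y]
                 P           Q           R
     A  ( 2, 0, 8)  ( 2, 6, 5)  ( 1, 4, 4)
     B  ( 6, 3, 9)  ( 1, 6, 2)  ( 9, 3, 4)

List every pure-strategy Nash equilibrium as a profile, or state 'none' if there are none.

Nash profiles: (A,Q,Y)

(A,P,X): not NE [P1→B gives 7>1; P2→R gives 9>4; P3→Y gives 8>6]
(A,P,Y): not NE [P1→B gives 6>2; P2→Q gives 6>0]
(A,Q,X): not NE [P2→R gives 9>3; P3→Y gives 5>3]
(A,Q,Y): NE
(A,R,X): not NE [P3→Y gives 4>3]
(A,R,Y): not NE [P1→B gives 9>1; P2→Q gives 6>4]
(B,P,X): not NE [P2→Q gives 9>1; P3→Y gives 9>5]
(B,P,Y): not NE [P2→Q gives 6>3]
(B,Q,X): not NE [P1→A gives 3>2]
(B,Q,Y): not NE [P1→A gives 2>1; P3→X gives 7>2]
(B,R,X): not NE [P1→A gives 8>5; P2→Q gives 9>7]
(B,R,Y): not NE [P2→Q gives 6>3; P3→X gives 5>4]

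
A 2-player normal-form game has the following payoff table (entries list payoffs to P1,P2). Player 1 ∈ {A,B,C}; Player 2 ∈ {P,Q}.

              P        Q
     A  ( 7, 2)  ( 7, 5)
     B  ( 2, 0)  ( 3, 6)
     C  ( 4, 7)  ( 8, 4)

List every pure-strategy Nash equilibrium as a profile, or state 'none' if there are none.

(A,P): not NE [P2→Q gives 5>2]
(A,Q): not NE [P1→C gives 8>7]
(B,P): not NE [P1→A gives 7>2; P2→Q gives 6>0]
(B,Q): not NE [P1→C gives 8>3]
(C,P): not NE [P1→A gives 7>4]
(C,Q): not NE [P2→P gives 7>4]

Equilibria: none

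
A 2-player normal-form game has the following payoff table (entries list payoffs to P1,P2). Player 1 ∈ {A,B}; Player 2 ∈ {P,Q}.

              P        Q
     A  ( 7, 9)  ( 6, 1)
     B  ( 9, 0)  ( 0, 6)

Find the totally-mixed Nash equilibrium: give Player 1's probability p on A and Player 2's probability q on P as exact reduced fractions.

P1 indiff ⇒ q·7+(1-q)·6 = q·9+(1-q)·0 ⇒ q(-2) = (1-q)(-6) ⇒ q = 3/4
P2 indiff ⇒ p·9+(1-p)·0 = p·1+(1-p)·6 ⇒ p(8) = (1-p)(6) ⇒ p = 3/7

P1 mixes 3/7 on A; P2 mixes 3/4 on P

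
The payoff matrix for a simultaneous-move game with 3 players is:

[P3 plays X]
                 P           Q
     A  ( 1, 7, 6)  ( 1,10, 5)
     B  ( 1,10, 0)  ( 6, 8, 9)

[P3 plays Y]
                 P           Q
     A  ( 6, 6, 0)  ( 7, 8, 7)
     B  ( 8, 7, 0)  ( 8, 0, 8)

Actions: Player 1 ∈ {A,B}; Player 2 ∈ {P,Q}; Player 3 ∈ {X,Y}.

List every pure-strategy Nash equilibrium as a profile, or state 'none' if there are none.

Nash profiles: (B,P,X), (B,P,Y)

(A,P,X): not NE [P2→Q gives 10>7]
(A,P,Y): not NE [P1→B gives 8>6; P2→Q gives 8>6; P3→X gives 6>0]
(A,Q,X): not NE [P1→B gives 6>1; P3→Y gives 7>5]
(A,Q,Y): not NE [P1→B gives 8>7]
(B,P,X): NE
(B,P,Y): NE
(B,Q,X): not NE [P2→P gives 10>8]
(B,Q,Y): not NE [P2→P gives 7>0; P3→X gives 9>8]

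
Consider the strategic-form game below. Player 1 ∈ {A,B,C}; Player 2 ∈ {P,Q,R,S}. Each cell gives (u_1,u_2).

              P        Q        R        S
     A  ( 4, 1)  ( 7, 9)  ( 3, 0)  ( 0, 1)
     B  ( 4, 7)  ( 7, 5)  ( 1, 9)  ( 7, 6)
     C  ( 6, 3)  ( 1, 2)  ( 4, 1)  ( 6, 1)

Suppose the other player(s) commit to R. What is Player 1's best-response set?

u_1(A vs R) = 3
u_1(B vs R) = 1
u_1(C vs R) = 4
max payoff 4 at {C}

argmax u_1 = {C}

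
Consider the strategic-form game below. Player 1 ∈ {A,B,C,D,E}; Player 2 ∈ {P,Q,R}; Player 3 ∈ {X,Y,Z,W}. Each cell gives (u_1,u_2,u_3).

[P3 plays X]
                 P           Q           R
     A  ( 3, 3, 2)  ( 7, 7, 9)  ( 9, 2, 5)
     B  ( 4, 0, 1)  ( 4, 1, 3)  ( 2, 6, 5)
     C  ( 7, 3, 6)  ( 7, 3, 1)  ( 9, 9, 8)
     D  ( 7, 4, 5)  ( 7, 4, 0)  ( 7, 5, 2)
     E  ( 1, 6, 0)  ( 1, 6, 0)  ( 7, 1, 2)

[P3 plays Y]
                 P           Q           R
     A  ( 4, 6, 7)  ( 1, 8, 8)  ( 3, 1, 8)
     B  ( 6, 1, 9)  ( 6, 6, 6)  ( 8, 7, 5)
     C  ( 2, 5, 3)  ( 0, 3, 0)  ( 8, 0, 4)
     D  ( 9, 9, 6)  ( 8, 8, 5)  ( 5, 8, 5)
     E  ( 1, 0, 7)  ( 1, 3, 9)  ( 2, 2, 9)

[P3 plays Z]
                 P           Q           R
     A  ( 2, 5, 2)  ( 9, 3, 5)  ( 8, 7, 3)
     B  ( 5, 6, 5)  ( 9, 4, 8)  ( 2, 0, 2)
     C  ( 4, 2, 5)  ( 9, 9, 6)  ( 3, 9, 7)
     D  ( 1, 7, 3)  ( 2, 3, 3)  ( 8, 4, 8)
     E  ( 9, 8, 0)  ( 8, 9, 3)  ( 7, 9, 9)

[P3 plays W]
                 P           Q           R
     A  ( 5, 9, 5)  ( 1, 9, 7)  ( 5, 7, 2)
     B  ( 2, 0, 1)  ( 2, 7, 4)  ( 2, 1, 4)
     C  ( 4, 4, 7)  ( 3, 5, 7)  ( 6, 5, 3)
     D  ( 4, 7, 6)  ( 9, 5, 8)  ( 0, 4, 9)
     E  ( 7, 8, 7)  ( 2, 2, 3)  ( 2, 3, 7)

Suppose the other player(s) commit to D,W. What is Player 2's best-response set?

argmax u_2 = {P}

u_2(P vs D,W) = 7
u_2(Q vs D,W) = 5
u_2(R vs D,W) = 4
max payoff 7 at {P}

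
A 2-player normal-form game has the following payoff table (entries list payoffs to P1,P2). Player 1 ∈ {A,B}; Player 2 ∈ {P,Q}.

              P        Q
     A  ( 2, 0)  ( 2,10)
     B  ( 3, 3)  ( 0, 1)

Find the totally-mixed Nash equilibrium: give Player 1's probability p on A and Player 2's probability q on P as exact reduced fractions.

P1 mixes 1/6 on A; P2 mixes 2/3 on P

P1 indiff ⇒ q·2+(1-q)·2 = q·3+(1-q)·0 ⇒ q(-1) = (1-q)(-2) ⇒ q = 2/3
P2 indiff ⇒ p·0+(1-p)·3 = p·10+(1-p)·1 ⇒ p(-10) = (1-p)(-2) ⇒ p = 1/6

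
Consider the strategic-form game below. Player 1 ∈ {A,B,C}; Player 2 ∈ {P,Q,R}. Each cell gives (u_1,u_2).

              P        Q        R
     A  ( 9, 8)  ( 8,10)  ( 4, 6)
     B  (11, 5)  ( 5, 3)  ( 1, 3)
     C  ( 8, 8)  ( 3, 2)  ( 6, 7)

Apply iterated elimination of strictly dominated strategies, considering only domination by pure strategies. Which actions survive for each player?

P2 drop R (P beats it: A:8>6 B:5>3 C:8>7)
P1 drop C (A beats it: P:9>8 Q:8>3)
P1→{A,B} P2→{P,Q}

Survivors P1:{A,B} P2:{P,Q}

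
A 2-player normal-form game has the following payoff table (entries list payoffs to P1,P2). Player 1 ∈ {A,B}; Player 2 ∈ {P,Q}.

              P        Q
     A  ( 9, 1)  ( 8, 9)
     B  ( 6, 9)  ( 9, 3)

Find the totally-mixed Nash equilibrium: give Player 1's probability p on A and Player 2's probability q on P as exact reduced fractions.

P1 mixes 3/7 on A; P2 mixes 1/4 on P

P1 indiff ⇒ q·9+(1-q)·8 = q·6+(1-q)·9 ⇒ q(3) = (1-q)(1) ⇒ q = 1/4
P2 indiff ⇒ p·1+(1-p)·9 = p·9+(1-p)·3 ⇒ p(-8) = (1-p)(-6) ⇒ p = 3/7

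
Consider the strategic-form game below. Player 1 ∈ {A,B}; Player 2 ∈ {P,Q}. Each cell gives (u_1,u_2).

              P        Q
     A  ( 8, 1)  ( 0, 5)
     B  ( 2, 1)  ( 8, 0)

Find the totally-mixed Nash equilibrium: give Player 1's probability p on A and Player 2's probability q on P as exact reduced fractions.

P1 mixes 1/5 on A; P2 mixes 4/7 on P

P1 indiff ⇒ q·8+(1-q)·0 = q·2+(1-q)·8 ⇒ q(6) = (1-q)(8) ⇒ q = 4/7
P2 indiff ⇒ p·1+(1-p)·1 = p·5+(1-p)·0 ⇒ p(-4) = (1-p)(-1) ⇒ p = 1/5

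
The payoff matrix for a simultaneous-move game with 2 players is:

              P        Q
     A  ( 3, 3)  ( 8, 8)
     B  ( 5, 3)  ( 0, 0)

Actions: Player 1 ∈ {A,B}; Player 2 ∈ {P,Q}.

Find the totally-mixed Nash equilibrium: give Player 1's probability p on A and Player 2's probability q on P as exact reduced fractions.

P1 mixes 3/8 on A; P2 mixes 4/5 on P

P1 indiff ⇒ q·3+(1-q)·8 = q·5+(1-q)·0 ⇒ q(-2) = (1-q)(-8) ⇒ q = 4/5
P2 indiff ⇒ p·3+(1-p)·3 = p·8+(1-p)·0 ⇒ p(-5) = (1-p)(-3) ⇒ p = 3/8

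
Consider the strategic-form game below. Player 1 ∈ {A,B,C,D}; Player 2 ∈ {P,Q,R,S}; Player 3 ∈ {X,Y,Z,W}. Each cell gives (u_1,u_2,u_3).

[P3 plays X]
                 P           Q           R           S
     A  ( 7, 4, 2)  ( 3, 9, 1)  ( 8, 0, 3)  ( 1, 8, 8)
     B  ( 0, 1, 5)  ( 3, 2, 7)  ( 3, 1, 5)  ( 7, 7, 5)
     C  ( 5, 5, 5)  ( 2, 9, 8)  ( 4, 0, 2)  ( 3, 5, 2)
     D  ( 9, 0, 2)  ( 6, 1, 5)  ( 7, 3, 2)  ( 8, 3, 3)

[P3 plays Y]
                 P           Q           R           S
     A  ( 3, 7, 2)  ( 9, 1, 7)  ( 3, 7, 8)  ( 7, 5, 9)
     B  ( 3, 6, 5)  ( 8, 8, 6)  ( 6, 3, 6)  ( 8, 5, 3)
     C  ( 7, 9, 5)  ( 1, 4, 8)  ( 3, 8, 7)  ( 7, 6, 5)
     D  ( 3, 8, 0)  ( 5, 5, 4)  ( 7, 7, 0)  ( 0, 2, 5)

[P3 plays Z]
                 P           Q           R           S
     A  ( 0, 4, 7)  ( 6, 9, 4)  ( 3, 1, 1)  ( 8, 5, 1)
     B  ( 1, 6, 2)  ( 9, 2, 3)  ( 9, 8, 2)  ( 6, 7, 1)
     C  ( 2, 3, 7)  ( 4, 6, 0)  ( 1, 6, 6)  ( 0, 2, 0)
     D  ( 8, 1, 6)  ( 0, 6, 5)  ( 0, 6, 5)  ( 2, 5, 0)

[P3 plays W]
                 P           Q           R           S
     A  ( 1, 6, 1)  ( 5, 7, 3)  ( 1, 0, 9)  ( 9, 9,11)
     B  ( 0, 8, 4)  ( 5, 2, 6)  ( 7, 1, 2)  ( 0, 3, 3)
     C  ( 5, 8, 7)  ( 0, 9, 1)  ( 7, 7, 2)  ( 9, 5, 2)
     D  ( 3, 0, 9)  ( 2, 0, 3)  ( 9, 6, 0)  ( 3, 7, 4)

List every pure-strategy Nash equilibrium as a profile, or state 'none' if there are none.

(A,P,X): not NE [P1→D gives 9>7; P2→Q gives 9>4; P3→Z gives 7>2]
(A,P,Y): not NE [P1→C gives 7>3; P3→Z gives 7>2]
(A,P,Z): not NE [P1→D gives 8>0; P2→Q gives 9>4]
(A,P,W): not NE [P1→C gives 5>1; P2→S gives 9>6; P3→Z gives 7>1]
(A,Q,X): not NE [P1→D gives 6>3; P3→Y gives 7>1]
(A,Q,Y): not NE [P2→R gives 7>1]
(A,Q,Z): not NE [P1→B gives 9>6; P3→Y gives 7>4]
(A,Q,W): not NE [P2→S gives 9>7; P3→Y gives 7>3]
(A,R,X): not NE [P2→Q gives 9>0; P3→W gives 9>3]
(A,R,Y): not NE [P1→D gives 7>3; P3→W gives 9>8]
(A,R,Z): not NE [P1→B gives 9>3; P2→Q gives 9>1; P3→W gives 9>1]
(A,R,W): not NE [P1→D gives 9>1; P2→S gives 9>0]
(A,S,X): not NE [P1→D gives 8>1; P2→Q gives 9>8; P3→W gives 11>8]
(A,S,Y): not NE [P1→B gives 8>7; P2→R gives 7>5; P3→W gives 11>9]
(A,S,Z): not NE [P2→Q gives 9>5; P3→W gives 11>1]
(A,S,W): NE
(B,P,X): not NE [P1→D gives 9>0; P2→S gives 7>1]
(B,P,Y): not NE [P1→C gives 7>3; P2→Q gives 8>6]
(B,P,Z): not NE [P1→D gives 8>1; P2→R gives 8>6; P3→Y gives 5>2]
(B,P,W): not NE [P1→C gives 5>0; P3→Y gives 5>4]
(B,Q,X): not NE [P1→D gives 6>3; P2→S gives 7>2]
(B,Q,Y): not NE [P1→A gives 9>8; P3→X gives 7>6]
(B,Q,Z): not NE [P2→R gives 8>2; P3→X gives 7>3]
(B,Q,W): not NE [P2→P gives 8>2; P3→X gives 7>6]
(B,R,X): not NE [P1→A gives 8>3; P2→S gives 7>1; P3→Y gives 6>5]
(B,R,Y): not NE [P1→D gives 7>6; P2→Q gives 8>3]
(B,R,Z): not NE [P3→Y gives 6>2]
(B,R,W): not NE [P1→D gives 9>7; P2→P gives 8>1; P3→Y gives 6>2]
(B,S,X): not NE [P1→D gives 8>7]
(B,S,Y): not NE [P2→Q gives 8>5; P3→X gives 5>3]
(B,S,Z): not NE [P1→A gives 8>6; P2→R gives 8>7; P3→X gives 5>1]
(B,S,W): not NE [P1→C gives 9>0; P2→P gives 8>3; P3→X gives 5>3]
(C,P,X): not NE [P1→D gives 9>5; P2→Q gives 9>5; P3→W gives 7>5]
(C,P,Y): not NE [P3→W gives 7>5]
(C,P,Z): not NE [P1→D gives 8>2; P2→R gives 6>3]
(C,P,W): not NE [P2→Q gives 9>8]
(C,Q,X): not NE [P1→D gives 6>2]
(C,Q,Y): not NE [P1→A gives 9>1; P2→P gives 9>4]
(C,Q,Z): not NE [P1→B gives 9>4; P3→Y gives 8>0]
(C,Q,W): not NE [P1→B gives 5>0; P3→Y gives 8>1]
(C,R,X): not NE [P1→A gives 8>4; P2→Q gives 9>0; P3→Y gives 7>2]
(C,R,Y): not NE [P1→D gives 7>3; P2→P gives 9>8]
(C,R,Z): not NE [P1→B gives 9>1; P3→Y gives 7>6]
(C,R,W): not NE [P1→D gives 9>7; P2→Q gives 9>7; P3→Y gives 7>2]
(C,S,X): not NE [P1→D gives 8>3; P2→Q gives 9>5; P3→Y gives 5>2]
(C,S,Y): not NE [P1→B gives 8>7; P2→P gives 9>6]
(C,S,Z): not NE [P1→A gives 8>0; P2→R gives 6>2; P3→Y gives 5>0]
(C,S,W): not NE [P2→Q gives 9>5; P3→Y gives 5>2]
(D,P,X): not NE [P2→S gives 3>0; P3→W gives 9>2]
(D,P,Y): not NE [P1→C gives 7>3; P3→W gives 9>0]
(D,P,Z): not NE [P2→R gives 6>1; P3→W gives 9>6]
(D,P,W): not NE [P1→C gives 5>3; P2→S gives 7>0]
(D,Q,X): not NE [P2→S gives 3>1]
(D,Q,Y): not NE [P1→A gives 9>5; P2→P gives 8>5; P3→Z gives 5>4]
(D,Q,Z): not NE [P1→B gives 9>0]
(D,Q,W): not NE [P1→B gives 5>2; P2→S gives 7>0; P3→Z gives 5>3]
(D,R,X): not NE [P1→A gives 8>7; P3→Z gives 5>2]
(D,R,Y): not NE [P2→P gives 8>7; P3→Z gives 5>0]
(D,R,Z): not NE [P1→B gives 9>0]
(D,R,W): not NE [P2→S gives 7>6; P3→Z gives 5>0]
(D,S,X): not NE [P3→Y gives 5>3]
(D,S,Y): not NE [P1→B gives 8>0; P2→P gives 8>2]
(D,S,Z): not NE [P1→A gives 8>2; P2→R gives 6>5; P3→Y gives 5>0]
(D,S,W): not NE [P1→C gives 9>3; P3→Y gives 5>4]

PSNE = {(A,S,W)}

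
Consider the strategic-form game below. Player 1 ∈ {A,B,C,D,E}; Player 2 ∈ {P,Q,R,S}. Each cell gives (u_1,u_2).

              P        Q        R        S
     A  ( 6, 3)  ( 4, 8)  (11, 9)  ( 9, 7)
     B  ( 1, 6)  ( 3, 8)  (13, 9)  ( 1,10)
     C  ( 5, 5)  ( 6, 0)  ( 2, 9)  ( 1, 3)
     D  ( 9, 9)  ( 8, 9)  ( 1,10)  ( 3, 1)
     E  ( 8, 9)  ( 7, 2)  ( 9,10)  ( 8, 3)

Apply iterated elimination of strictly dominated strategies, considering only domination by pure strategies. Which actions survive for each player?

IESDS → P1:{A,B} P2:{R,S}

P1 drop C (E beats it: P:8>5 Q:7>6 R:9>2 S:8>1)
P2 drop P (R beats it: A:9>3 B:9>6 D:10>9 E:10>9)
P2 drop Q (R beats it: A:9>8 B:9>8 D:10>9 E:10>2)
P1 drop D (A beats it: R:11>1 S:9>3)
P1 drop E (A beats it: R:11>9 S:9>8)
P1→{A,B} P2→{R,S}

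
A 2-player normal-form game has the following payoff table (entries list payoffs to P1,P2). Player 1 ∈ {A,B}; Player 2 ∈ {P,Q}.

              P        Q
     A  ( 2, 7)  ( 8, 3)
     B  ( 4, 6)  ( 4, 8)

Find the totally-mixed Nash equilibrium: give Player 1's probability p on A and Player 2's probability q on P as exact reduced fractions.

P1 mixes 1/3 on A; P2 mixes 2/3 on P

P1 indiff ⇒ q·2+(1-q)·8 = q·4+(1-q)·4 ⇒ q(-2) = (1-q)(-4) ⇒ q = 2/3
P2 indiff ⇒ p·7+(1-p)·6 = p·3+(1-p)·8 ⇒ p(4) = (1-p)(2) ⇒ p = 1/3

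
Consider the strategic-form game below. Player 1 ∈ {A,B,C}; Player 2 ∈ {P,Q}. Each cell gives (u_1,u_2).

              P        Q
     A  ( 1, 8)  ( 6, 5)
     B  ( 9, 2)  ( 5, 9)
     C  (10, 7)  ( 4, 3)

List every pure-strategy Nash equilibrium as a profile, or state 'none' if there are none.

Nash profiles: (C,P)

(A,P): not NE [P1→C gives 10>1]
(A,Q): not NE [P2→P gives 8>5]
(B,P): not NE [P1→C gives 10>9; P2→Q gives 9>2]
(B,Q): not NE [P1→A gives 6>5]
(C,P): NE
(C,Q): not NE [P1→A gives 6>4; P2→P gives 7>3]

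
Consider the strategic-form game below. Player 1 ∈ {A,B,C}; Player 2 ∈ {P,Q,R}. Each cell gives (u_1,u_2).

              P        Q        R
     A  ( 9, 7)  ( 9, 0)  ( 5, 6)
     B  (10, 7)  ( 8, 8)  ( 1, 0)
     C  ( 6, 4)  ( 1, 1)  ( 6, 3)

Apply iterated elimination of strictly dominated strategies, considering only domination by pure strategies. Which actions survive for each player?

P2 drop R (P beats it: A:7>6 B:7>0 C:4>3)
P1 drop C (A beats it: P:9>6 Q:9>1)
P1→{A,B} P2→{P,Q}

IESDS → P1:{A,B} P2:{P,Q}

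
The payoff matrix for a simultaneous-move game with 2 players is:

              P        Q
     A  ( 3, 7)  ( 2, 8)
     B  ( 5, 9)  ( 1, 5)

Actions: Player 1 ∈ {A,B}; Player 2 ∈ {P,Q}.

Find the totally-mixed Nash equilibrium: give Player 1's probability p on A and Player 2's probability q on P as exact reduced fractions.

P1 indiff ⇒ q·3+(1-q)·2 = q·5+(1-q)·1 ⇒ q(-2) = (1-q)(-1) ⇒ q = 1/3
P2 indiff ⇒ p·7+(1-p)·9 = p·8+(1-p)·5 ⇒ p(-1) = (1-p)(-4) ⇒ p = 4/5

(p,q) = (4/5, 1/3)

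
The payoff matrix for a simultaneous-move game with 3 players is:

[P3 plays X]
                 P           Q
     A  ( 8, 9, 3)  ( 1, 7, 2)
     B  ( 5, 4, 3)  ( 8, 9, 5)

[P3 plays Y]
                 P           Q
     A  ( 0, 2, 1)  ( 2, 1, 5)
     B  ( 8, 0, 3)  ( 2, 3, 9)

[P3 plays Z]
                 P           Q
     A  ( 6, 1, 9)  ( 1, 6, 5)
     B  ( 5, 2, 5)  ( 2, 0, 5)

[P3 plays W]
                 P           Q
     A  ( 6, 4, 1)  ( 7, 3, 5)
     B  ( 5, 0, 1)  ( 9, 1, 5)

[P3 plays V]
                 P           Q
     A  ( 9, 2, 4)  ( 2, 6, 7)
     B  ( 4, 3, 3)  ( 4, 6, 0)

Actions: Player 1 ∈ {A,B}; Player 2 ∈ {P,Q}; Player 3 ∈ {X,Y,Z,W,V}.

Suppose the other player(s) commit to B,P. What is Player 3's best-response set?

u_3(X vs B,P) = 3
u_3(Y vs B,P) = 3
u_3(Z vs B,P) = 5
u_3(W vs B,P) = 1
u_3(V vs B,P) = 3
max payoff 5 at {Z}

argmax u_3 = {Z}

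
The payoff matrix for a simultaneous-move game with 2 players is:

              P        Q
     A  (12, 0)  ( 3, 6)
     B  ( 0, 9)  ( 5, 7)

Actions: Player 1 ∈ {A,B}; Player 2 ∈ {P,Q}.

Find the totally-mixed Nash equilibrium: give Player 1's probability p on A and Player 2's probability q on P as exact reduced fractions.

P1 indiff ⇒ q·12+(1-q)·3 = q·0+(1-q)·5 ⇒ q(12) = (1-q)(2) ⇒ q = 1/7
P2 indiff ⇒ p·0+(1-p)·9 = p·6+(1-p)·7 ⇒ p(-6) = (1-p)(-2) ⇒ p = 1/4

(p,q) = (1/4, 1/7)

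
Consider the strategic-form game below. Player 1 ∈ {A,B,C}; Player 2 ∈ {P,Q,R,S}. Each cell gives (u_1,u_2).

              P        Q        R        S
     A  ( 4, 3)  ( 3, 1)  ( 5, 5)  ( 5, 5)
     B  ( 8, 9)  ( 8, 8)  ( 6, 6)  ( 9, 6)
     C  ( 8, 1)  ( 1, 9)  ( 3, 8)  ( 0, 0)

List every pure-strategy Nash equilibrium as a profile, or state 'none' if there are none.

(A,P): not NE [P1→C gives 8>4; P2→S gives 5>3]
(A,Q): not NE [P1→B gives 8>3; P2→S gives 5>1]
(A,R): not NE [P1→B gives 6>5]
(A,S): not NE [P1→B gives 9>5]
(B,P): NE
(B,Q): not NE [P2→P gives 9>8]
(B,R): not NE [P2→P gives 9>6]
(B,S): not NE [P2→P gives 9>6]
(C,P): not NE [P2→Q gives 9>1]
(C,Q): not NE [P1→B gives 8>1]
(C,R): not NE [P1→B gives 6>3; P2→Q gives 9>8]
(C,S): not NE [P1→B gives 9>0; P2→Q gives 9>0]

Nash profiles: (B,P)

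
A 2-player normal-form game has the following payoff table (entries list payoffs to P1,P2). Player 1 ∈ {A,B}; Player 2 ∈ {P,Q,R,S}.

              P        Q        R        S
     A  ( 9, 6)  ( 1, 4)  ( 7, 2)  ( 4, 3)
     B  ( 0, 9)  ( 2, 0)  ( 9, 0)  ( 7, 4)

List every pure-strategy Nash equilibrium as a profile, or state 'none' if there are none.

PSNE = {(A,P)}

(A,P): NE
(A,Q): not NE [P1→B gives 2>1; P2→P gives 6>4]
(A,R): not NE [P1→B gives 9>7; P2→P gives 6>2]
(A,S): not NE [P1→B gives 7>4; P2→P gives 6>3]
(B,P): not NE [P1→A gives 9>0]
(B,Q): not NE [P2→P gives 9>0]
(B,R): not NE [P2→P gives 9>0]
(B,S): not NE [P2→P gives 9>4]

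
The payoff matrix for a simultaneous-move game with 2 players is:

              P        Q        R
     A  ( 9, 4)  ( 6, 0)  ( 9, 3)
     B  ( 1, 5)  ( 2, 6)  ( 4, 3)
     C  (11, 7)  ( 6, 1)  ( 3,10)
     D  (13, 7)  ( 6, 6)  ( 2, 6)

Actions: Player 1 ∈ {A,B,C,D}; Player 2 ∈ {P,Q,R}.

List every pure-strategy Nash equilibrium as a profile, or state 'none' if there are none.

Nash profiles: (D,P)

(A,P): not NE [P1→D gives 13>9]
(A,Q): not NE [P2→P gives 4>0]
(A,R): not NE [P2→P gives 4>3]
(B,P): not NE [P1→D gives 13>1; P2→Q gives 6>5]
(B,Q): not NE [P1→D gives 6>2]
(B,R): not NE [P1→A gives 9>4; P2→Q gives 6>3]
(C,P): not NE [P1→D gives 13>11; P2→R gives 10>7]
(C,Q): not NE [P2→R gives 10>1]
(C,R): not NE [P1→A gives 9>3]
(D,P): NE
(D,Q): not NE [P2→P gives 7>6]
(D,R): not NE [P1→A gives 9>2; P2→P gives 7>6]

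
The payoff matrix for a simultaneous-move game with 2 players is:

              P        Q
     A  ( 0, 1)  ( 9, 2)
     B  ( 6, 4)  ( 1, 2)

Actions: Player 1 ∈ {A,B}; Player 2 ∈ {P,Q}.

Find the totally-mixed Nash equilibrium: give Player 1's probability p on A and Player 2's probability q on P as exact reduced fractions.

P1 indiff ⇒ q·0+(1-q)·9 = q·6+(1-q)·1 ⇒ q(-6) = (1-q)(-8) ⇒ q = 4/7
P2 indiff ⇒ p·1+(1-p)·4 = p·2+(1-p)·2 ⇒ p(-1) = (1-p)(-2) ⇒ p = 2/3

P1 mixes 2/3 on A; P2 mixes 4/7 on P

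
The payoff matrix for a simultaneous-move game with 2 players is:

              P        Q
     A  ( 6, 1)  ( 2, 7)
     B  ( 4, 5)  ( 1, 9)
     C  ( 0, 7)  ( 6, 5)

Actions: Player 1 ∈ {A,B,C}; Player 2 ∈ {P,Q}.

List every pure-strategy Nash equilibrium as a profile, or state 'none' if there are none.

Equilibria: none

(A,P): not NE [P2→Q gives 7>1]
(A,Q): not NE [P1→C gives 6>2]
(B,P): not NE [P1→A gives 6>4; P2→Q gives 9>5]
(B,Q): not NE [P1→C gives 6>1]
(C,P): not NE [P1→A gives 6>0]
(C,Q): not NE [P2→P gives 7>5]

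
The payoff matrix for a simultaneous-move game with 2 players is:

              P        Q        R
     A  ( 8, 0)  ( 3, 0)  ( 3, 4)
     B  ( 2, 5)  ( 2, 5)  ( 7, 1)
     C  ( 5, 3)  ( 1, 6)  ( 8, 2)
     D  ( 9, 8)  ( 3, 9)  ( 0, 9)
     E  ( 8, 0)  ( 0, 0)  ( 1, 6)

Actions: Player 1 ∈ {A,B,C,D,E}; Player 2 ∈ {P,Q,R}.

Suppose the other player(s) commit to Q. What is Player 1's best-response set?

P1 best: {A,D}

u_1(A vs Q) = 3
u_1(B vs Q) = 2
u_1(C vs Q) = 1
u_1(D vs Q) = 3
u_1(E vs Q) = 0
max payoff 3 at {A,D}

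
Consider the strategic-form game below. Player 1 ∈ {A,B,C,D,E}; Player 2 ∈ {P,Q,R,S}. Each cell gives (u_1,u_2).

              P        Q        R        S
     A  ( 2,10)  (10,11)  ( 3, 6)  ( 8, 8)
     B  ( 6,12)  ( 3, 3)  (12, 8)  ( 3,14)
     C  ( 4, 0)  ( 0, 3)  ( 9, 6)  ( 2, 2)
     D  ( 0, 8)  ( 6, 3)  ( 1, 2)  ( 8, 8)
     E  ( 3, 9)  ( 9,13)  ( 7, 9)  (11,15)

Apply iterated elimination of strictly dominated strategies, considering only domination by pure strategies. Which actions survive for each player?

Survivors P1:{A,B,E} P2:{P,Q,S}

P1 drop C (B beats it: P:6>4 Q:3>0 R:12>9 S:3>2)
P1 drop D (E beats it: P:3>0 Q:9>6 R:7>1 S:11>8)
P2 drop R (S beats it: A:8>6 B:14>8 E:15>9)
P1→{A,B,E} P2→{P,Q,S}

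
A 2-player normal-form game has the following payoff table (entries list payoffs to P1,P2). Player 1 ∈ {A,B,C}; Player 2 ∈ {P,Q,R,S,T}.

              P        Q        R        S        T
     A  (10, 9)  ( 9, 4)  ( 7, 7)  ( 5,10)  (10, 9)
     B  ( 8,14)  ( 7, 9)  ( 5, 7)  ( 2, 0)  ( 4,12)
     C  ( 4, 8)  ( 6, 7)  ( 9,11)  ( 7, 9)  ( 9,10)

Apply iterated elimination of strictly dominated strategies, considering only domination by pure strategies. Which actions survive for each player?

Remaining: P1:{A,C} P2:{R,S,T}

P1 drop B (A beats it: P:10>8 Q:9>7 R:7>5 S:5>2 T:10>4)
P2 drop P (S beats it: A:10>9 C:9>8)
P2 drop Q (R beats it: A:7>4 C:11>7)
P1→{A,C} P2→{R,S,T}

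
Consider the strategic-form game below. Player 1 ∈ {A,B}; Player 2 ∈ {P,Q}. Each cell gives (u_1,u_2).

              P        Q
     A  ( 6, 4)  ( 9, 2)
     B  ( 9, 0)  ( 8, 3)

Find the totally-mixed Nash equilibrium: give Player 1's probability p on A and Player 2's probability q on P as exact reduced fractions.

(p,q) = (3/5, 1/4)

P1 indiff ⇒ q·6+(1-q)·9 = q·9+(1-q)·8 ⇒ q(-3) = (1-q)(-1) ⇒ q = 1/4
P2 indiff ⇒ p·4+(1-p)·0 = p·2+(1-p)·3 ⇒ p(2) = (1-p)(3) ⇒ p = 3/5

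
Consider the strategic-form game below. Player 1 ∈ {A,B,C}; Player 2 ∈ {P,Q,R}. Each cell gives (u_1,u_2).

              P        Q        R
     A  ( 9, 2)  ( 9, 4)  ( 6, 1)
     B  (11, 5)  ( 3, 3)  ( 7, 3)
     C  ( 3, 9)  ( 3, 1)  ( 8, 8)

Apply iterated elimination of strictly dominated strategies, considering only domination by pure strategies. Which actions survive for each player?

P2 drop R (P beats it: A:2>1 B:5>3 C:9>8)
P1 drop C (A beats it: P:9>3 Q:9>3)
P1→{A,B} P2→{P,Q}

Survivors P1:{A,B} P2:{P,Q}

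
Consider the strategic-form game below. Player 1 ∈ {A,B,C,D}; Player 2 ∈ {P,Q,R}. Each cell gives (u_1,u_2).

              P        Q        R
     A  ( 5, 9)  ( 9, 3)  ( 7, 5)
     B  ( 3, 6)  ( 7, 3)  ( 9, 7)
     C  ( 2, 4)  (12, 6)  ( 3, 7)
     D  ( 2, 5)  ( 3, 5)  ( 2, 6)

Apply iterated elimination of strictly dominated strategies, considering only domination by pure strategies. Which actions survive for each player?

P1 drop D (A beats it: P:5>2 Q:9>3 R:7>2)
P2 drop Q (R beats it: A:5>3 B:7>3 C:7>6)
P1 drop C (A beats it: P:5>2 R:7>3)
P1→{A,B} P2→{P,R}

Survivors P1:{A,B} P2:{P,R}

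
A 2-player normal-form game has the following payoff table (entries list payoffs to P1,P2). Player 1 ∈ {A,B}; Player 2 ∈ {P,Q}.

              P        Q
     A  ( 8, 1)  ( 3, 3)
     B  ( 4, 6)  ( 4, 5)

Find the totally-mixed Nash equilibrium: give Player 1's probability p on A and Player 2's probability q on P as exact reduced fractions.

P1 indiff ⇒ q·8+(1-q)·3 = q·4+(1-q)·4 ⇒ q(4) = (1-q)(1) ⇒ q = 1/5
P2 indiff ⇒ p·1+(1-p)·6 = p·3+(1-p)·5 ⇒ p(-2) = (1-p)(-1) ⇒ p = 1/3

P1 mixes 1/3 on A; P2 mixes 1/5 on P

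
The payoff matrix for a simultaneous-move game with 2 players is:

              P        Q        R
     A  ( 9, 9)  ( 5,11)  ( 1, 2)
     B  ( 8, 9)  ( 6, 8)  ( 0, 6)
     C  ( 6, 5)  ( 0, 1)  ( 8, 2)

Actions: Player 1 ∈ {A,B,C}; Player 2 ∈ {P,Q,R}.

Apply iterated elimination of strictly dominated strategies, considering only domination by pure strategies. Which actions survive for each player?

P2 drop R (P beats it: A:9>2 B:9>6 C:5>2)
P1 drop C (A beats it: P:9>6 Q:5>0)
P1→{A,B} P2→{P,Q}

Survivors P1:{A,B} P2:{P,Q}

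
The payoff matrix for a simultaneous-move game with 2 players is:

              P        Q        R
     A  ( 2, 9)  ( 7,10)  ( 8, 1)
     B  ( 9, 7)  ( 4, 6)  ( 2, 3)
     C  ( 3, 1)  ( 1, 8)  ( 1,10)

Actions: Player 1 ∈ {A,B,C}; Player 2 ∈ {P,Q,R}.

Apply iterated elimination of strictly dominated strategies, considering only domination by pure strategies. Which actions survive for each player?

Survivors P1:{A,B} P2:{P,Q}

P1 drop C (B beats it: P:9>3 Q:4>1 R:2>1)
P2 drop R (P beats it: A:9>1 B:7>3)
P1→{A,B} P2→{P,Q}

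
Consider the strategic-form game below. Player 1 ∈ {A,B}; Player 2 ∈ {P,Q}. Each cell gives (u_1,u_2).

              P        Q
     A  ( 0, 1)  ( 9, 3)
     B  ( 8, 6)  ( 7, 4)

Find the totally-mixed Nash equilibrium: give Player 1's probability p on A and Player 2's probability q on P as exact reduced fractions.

P1 indiff ⇒ q·0+(1-q)·9 = q·8+(1-q)·7 ⇒ q(-8) = (1-q)(-2) ⇒ q = 1/5
P2 indiff ⇒ p·1+(1-p)·6 = p·3+(1-p)·4 ⇒ p(-2) = (1-p)(-2) ⇒ p = 1/2

p=1/2, q=1/5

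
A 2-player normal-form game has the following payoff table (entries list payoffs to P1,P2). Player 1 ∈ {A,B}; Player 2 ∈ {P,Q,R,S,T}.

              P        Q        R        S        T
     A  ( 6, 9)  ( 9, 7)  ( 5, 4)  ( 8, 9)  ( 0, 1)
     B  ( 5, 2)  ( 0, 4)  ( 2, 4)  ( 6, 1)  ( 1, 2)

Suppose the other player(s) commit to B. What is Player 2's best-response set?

BR_2 = {Q,R}

u_2(P vs B) = 2
u_2(Q vs B) = 4
u_2(R vs B) = 4
u_2(S vs B) = 1
u_2(T vs B) = 2
max payoff 4 at {Q,R}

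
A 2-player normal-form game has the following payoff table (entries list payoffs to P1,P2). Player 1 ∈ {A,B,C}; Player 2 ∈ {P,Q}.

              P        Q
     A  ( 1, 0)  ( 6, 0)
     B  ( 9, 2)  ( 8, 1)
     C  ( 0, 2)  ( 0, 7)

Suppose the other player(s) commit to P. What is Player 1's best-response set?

P1 best: {B}

u_1(A vs P) = 1
u_1(B vs P) = 9
u_1(C vs P) = 0
max payoff 9 at {B}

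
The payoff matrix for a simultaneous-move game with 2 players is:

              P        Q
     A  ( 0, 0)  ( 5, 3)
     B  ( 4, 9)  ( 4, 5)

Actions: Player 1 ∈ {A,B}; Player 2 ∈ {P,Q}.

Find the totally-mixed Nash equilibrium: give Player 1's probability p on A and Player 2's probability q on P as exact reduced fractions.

(p,q) = (4/7, 1/5)

P1 indiff ⇒ q·0+(1-q)·5 = q·4+(1-q)·4 ⇒ q(-4) = (1-q)(-1) ⇒ q = 1/5
P2 indiff ⇒ p·0+(1-p)·9 = p·3+(1-p)·5 ⇒ p(-3) = (1-p)(-4) ⇒ p = 4/7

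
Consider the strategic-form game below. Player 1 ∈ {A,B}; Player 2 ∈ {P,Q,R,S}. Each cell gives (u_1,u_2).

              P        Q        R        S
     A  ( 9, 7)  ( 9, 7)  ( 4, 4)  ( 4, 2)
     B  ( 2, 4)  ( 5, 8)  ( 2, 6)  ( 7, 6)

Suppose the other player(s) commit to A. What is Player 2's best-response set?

argmax u_2 = {P,Q}

u_2(P vs A) = 7
u_2(Q vs A) = 7
u_2(R vs A) = 4
u_2(S vs A) = 2
max payoff 7 at {P,Q}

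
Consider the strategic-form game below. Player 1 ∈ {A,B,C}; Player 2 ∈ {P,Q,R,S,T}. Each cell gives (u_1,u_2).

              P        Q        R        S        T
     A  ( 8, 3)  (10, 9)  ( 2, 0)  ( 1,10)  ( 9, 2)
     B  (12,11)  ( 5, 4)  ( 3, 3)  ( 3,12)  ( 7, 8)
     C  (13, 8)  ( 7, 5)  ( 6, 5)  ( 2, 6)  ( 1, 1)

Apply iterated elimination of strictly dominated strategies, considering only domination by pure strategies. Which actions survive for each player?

Survivors P1:{B,C} P2:{P,S}

P2 drop Q (S beats it: A:10>9 B:12>4 C:6>5)
P2 drop R (P beats it: A:3>0 B:11>3 C:8>5)
P2 drop T (P beats it: A:3>2 B:11>8 C:8>1)
P1 drop A (B beats it: P:12>8 S:3>1)
P1→{B,C} P2→{P,S}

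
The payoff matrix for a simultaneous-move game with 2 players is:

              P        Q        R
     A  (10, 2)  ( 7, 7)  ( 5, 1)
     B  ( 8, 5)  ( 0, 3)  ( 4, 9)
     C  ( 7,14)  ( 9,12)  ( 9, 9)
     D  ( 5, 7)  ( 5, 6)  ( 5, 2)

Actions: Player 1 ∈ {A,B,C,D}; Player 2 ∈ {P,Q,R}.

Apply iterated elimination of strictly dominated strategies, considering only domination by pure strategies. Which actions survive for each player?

P1 drop B (A beats it: P:10>8 Q:7>0 R:5>4)
P1 drop D (C beats it: P:7>5 Q:9>5 R:9>5)
P2 drop R (P beats it: A:2>1 C:14>9)
P1→{A,C} P2→{P,Q}

IESDS → P1:{A,C} P2:{P,Q}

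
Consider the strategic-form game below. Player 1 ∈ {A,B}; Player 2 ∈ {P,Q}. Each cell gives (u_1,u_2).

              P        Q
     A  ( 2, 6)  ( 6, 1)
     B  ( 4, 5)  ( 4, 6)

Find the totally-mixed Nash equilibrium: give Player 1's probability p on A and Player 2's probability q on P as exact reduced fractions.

(p,q) = (1/6, 1/2)

P1 indiff ⇒ q·2+(1-q)·6 = q·4+(1-q)·4 ⇒ q(-2) = (1-q)(-2) ⇒ q = 1/2
P2 indiff ⇒ p·6+(1-p)·5 = p·1+(1-p)·6 ⇒ p(5) = (1-p)(1) ⇒ p = 1/6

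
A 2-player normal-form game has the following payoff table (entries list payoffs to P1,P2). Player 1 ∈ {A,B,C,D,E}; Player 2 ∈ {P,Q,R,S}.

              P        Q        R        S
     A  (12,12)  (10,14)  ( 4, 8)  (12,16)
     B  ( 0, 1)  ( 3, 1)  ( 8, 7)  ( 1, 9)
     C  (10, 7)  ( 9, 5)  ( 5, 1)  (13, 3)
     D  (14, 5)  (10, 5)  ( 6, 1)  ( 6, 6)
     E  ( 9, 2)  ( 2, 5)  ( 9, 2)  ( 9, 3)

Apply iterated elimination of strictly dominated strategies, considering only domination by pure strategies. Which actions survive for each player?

P2 drop R (S beats it: A:16>8 B:9>7 C:3>1 D:6>1 E:3>2)
P1 drop B (A beats it: P:12>0 Q:10>3 S:12>1)
P1 drop E (A beats it: P:12>9 Q:10>2 S:12>9)
P1→{A,C,D} P2→{P,Q,S}

IESDS → P1:{A,C,D} P2:{P,Q,S}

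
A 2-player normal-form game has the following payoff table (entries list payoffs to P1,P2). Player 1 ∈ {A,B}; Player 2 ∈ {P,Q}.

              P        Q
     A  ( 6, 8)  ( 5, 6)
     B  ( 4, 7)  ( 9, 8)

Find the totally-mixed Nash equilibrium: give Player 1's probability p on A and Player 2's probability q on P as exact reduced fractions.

P1 indiff ⇒ q·6+(1-q)·5 = q·4+(1-q)·9 ⇒ q(2) = (1-q)(4) ⇒ q = 2/3
P2 indiff ⇒ p·8+(1-p)·7 = p·6+(1-p)·8 ⇒ p(2) = (1-p)(1) ⇒ p = 1/3

(p,q) = (1/3, 2/3)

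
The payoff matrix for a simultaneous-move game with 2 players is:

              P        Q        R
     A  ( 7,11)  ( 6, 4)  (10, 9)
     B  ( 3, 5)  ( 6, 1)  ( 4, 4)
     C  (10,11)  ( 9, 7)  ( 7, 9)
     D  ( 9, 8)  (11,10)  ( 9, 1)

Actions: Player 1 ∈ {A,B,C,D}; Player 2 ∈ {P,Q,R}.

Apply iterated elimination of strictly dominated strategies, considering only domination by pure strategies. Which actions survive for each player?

P1 drop B (C beats it: P:10>3 Q:9>6 R:7>4)
P2 drop R (P beats it: A:11>9 C:11>9 D:8>1)
P1 drop A (C beats it: P:10>7 Q:9>6)
P1→{C,D} P2→{P,Q}

Remaining: P1:{C,D} P2:{P,Q}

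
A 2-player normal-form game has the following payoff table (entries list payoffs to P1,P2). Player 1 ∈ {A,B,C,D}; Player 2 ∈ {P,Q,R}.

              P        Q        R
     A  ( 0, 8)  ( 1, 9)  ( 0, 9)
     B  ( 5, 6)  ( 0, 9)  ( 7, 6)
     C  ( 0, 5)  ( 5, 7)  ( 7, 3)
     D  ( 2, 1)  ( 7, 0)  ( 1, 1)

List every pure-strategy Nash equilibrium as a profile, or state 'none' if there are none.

(A,P): not NE [P1→B gives 5>0; P2→R gives 9>8]
(A,Q): not NE [P1→D gives 7>1]
(A,R): not NE [P1→C gives 7>0]
(B,P): not NE [P2→Q gives 9>6]
(B,Q): not NE [P1→D gives 7>0]
(B,R): not NE [P2→Q gives 9>6]
(C,P): not NE [P1→B gives 5>0; P2→Q gives 7>5]
(C,Q): not NE [P1→D gives 7>5]
(C,R): not NE [P2→Q gives 7>3]
(D,P): not NE [P1→B gives 5>2]
(D,Q): not NE [P2→R gives 1>0]
(D,R): not NE [P1→C gives 7>1]

PSNE: ∅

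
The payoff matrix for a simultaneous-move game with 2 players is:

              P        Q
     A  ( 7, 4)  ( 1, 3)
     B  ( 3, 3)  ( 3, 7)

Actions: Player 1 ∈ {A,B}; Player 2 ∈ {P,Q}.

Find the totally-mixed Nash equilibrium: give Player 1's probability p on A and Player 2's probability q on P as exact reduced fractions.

P1 indiff ⇒ q·7+(1-q)·1 = q·3+(1-q)·3 ⇒ q(4) = (1-q)(2) ⇒ q = 1/3
P2 indiff ⇒ p·4+(1-p)·3 = p·3+(1-p)·7 ⇒ p(1) = (1-p)(4) ⇒ p = 4/5

P1 mixes 4/5 on A; P2 mixes 1/3 on P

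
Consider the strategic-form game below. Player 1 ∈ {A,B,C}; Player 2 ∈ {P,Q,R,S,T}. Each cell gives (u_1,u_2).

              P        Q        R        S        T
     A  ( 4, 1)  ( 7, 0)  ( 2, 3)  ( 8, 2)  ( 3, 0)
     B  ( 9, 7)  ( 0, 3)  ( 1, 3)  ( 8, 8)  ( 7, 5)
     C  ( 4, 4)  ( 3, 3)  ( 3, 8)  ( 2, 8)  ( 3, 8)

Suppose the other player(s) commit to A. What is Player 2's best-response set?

u_2(P vs A) = 1
u_2(Q vs A) = 0
u_2(R vs A) = 3
u_2(S vs A) = 2
u_2(T vs A) = 0
max payoff 3 at {R}

BR_2 = {R}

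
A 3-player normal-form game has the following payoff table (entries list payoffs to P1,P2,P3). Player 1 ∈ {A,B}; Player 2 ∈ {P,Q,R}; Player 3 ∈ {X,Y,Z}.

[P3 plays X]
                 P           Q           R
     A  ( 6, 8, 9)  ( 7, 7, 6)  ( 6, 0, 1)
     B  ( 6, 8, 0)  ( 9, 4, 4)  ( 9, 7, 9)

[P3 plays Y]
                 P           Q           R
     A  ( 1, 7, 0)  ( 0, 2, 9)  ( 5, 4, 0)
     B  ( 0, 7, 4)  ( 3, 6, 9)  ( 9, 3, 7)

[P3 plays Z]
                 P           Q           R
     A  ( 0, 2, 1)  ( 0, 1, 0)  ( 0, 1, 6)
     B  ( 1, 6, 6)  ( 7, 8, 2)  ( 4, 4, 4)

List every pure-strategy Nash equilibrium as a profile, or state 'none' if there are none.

NE set: (A,P,X)

(A,P,X): NE
(A,P,Y): not NE [P3→X gives 9>0]
(A,P,Z): not NE [P1→B gives 1>0; P3→X gives 9>1]
(A,Q,X): not NE [P1→B gives 9>7; P2→P gives 8>7; P3→Y gives 9>6]
(A,Q,Y): not NE [P1→B gives 3>0; P2→P gives 7>2]
(A,Q,Z): not NE [P1→B gives 7>0; P2→P gives 2>1; P3→Y gives 9>0]
(A,R,X): not NE [P1→B gives 9>6; P2→P gives 8>0; P3→Z gives 6>1]
(A,R,Y): not NE [P1→B gives 9>5; P2→P gives 7>4; P3→Z gives 6>0]
(A,R,Z): not NE [P1→B gives 4>0; P2→P gives 2>1]
(B,P,X): not NE [P3→Z gives 6>0]
(B,P,Y): not NE [P1→A gives 1>0; P3→Z gives 6>4]
(B,P,Z): not NE [P2→Q gives 8>6]
(B,Q,X): not NE [P2→P gives 8>4; P3→Y gives 9>4]
(B,Q,Y): not NE [P2→P gives 7>6]
(B,Q,Z): not NE [P3→Y gives 9>2]
(B,R,X): not NE [P2→P gives 8>7]
(B,R,Y): not NE [P2→P gives 7>3; P3→X gives 9>7]
(B,R,Z): not NE [P2→Q gives 8>4; P3→X gives 9>4]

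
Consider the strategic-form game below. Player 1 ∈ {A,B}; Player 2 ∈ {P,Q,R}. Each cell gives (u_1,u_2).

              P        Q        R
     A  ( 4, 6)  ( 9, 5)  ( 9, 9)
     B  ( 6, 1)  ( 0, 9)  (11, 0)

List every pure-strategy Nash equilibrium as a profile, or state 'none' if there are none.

(A,P): not NE [P1→B gives 6>4; P2→R gives 9>6]
(A,Q): not NE [P2→R gives 9>5]
(A,R): not NE [P1→B gives 11>9]
(B,P): not NE [P2→Q gives 9>1]
(B,Q): not NE [P1→A gives 9>0]
(B,R): not NE [P2→Q gives 9>0]

No pure NE.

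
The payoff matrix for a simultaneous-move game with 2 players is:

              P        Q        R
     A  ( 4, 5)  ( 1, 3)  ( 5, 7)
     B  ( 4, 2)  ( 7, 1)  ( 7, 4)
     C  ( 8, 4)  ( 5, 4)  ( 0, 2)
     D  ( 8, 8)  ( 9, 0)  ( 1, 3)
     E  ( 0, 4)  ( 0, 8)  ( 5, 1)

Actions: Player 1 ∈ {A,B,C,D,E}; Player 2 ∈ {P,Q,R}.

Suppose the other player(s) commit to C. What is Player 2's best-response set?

argmax u_2 = {P,Q}

u_2(P vs C) = 4
u_2(Q vs C) = 4
u_2(R vs C) = 2
max payoff 4 at {P,Q}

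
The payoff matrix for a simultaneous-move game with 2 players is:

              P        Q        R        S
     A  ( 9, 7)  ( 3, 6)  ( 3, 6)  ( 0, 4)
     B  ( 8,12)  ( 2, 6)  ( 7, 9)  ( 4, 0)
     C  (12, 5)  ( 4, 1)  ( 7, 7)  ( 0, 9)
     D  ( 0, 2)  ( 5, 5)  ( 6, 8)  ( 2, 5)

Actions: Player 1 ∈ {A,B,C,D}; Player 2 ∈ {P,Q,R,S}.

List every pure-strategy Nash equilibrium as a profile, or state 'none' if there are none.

(A,P): not NE [P1→C gives 12>9]
(A,Q): not NE [P1→D gives 5>3; P2→P gives 7>6]
(A,R): not NE [P1→C gives 7>3; P2→P gives 7>6]
(A,S): not NE [P1→B gives 4>0; P2→P gives 7>4]
(B,P): not NE [P1→C gives 12>8]
(B,Q): not NE [P1→D gives 5>2; P2→P gives 12>6]
(B,R): not NE [P2→P gives 12>9]
(B,S): not NE [P2→P gives 12>0]
(C,P): not NE [P2→S gives 9>5]
(C,Q): not NE [P1→D gives 5>4; P2→S gives 9>1]
(C,R): not NE [P2→S gives 9>7]
(C,S): not NE [P1→B gives 4>0]
(D,P): not NE [P1→C gives 12>0; P2→R gives 8>2]
(D,Q): not NE [P2→R gives 8>5]
(D,R): not NE [P1→C gives 7>6]
(D,S): not NE [P1→B gives 4>2; P2→R gives 8>5]

Equilibria: none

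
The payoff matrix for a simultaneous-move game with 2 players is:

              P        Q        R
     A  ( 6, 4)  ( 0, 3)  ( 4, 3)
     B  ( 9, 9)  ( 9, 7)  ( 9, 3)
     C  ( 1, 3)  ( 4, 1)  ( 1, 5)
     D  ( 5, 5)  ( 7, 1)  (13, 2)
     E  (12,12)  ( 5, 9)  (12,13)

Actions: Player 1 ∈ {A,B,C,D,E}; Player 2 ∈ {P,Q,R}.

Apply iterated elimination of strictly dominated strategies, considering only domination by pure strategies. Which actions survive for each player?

Survivors P1:{D,E} P2:{P,R}

P1 drop A (B beats it: P:9>6 Q:9>0 R:9>4)
P1 drop C (B beats it: P:9>1 Q:9>4 R:9>1)
P2 drop Q (P beats it: B:9>7 D:5>1 E:12>9)
P1 drop B (E beats it: P:12>9 R:12>9)
P1→{D,E} P2→{P,R}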